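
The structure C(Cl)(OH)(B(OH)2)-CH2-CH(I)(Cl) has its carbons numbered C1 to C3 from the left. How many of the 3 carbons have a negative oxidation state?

Assign +1 per bond to O/N/halogen, −1 per bond to H or an electropositive element, and 0 per bond to carbon. Tallying each carbon:
C1: 1C, 1O, 1Cl, 1B → 0 + 1 + 1 − 1 = +1
C2: 2C, 2H → 0 − 2 = -2
C3: 1C, 1H, 1Cl, 1I → 0 − 1 + 1 + 1 = +1
1 carbon (C2) meets the condition.

1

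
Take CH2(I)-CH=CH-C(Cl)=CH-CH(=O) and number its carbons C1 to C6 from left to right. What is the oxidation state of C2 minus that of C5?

0

C2: 3C, 1H → 0 − 1 = -1
C5: 3C, 1H → 0 − 1 = -1
Difference: -1 − (-1) = 0.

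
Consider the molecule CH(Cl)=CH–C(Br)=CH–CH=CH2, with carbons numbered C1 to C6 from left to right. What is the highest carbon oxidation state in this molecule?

+1

Tallying each carbon's bonds:
C1: 2C, 1H, 1Cl → 0 − 1 + 1 = 0
C2: 3C, 1H → 0 − 1 = -1
C3: 3C, 1Br → 0 + 1 = +1
C4: 3C, 1H → 0 − 1 = -1
C5: 3C, 1H → 0 − 1 = -1
C6: 2C, 2H → 0 − 2 = -2
The highest value is +1.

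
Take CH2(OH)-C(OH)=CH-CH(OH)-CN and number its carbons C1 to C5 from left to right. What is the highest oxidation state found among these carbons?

Tallying each carbon's bonds:
C1: 1C, 2H, 1O → 0 − 2 + 1 = -1
C2: 3C, 1O → 0 + 1 = +1
C3: 3C, 1H → 0 − 1 = -1
C4: 2C, 1H, 1O → 0 − 1 + 1 = 0
C5: 1C, 3N → 0 + 3 = +3
The highest value is +3.

+3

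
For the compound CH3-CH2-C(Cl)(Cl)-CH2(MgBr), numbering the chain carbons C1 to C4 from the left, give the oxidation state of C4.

C4 has one bond to C (0), one bond to H (-1), one bond to H (-1), one bond to Mg (-1).
Oxidation state = 0 − 1 − 1 − 1 = -3.

-3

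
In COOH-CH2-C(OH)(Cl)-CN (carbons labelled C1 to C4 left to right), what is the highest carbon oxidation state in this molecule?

+3

Tallying each carbon's bonds:
C1: 1C, 3O → 0 + 3 = +3
C2: 2C, 2H → 0 − 2 = -2
C3: 2C, 1O, 1Cl → 0 + 1 + 1 = +2
C4: 1C, 3N → 0 + 3 = +3
The highest value is +3.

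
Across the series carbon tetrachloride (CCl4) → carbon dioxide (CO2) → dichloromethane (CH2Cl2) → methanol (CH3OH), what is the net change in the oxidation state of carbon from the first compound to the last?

-6

Carbon oxidation states along the series — carbon tetrachloride: +4, carbon dioxide: +4, dichloromethane: 0, methanol: -2.
Net change = -2 − (+4) = -6.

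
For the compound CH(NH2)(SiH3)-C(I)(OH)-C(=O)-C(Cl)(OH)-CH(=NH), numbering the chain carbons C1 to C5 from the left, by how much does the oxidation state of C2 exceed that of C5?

C2: 2C, 1O, 1I → 0 + 1 + 1 = +2
C5: 1C, 1H, 2N → 0 − 1 + 2 = +1
Difference: +2 − (+1) = +1.

+1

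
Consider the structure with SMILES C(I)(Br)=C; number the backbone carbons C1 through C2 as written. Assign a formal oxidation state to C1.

+2

C1 has a double bond to C (2×0 = 0), one bond to I (+1), one bond to Br (+1).
Oxidation state = 0 + 1 + 1 = +2.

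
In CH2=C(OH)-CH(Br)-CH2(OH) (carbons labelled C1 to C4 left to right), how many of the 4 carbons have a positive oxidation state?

1

Tallying each carbon's bonds:
C1: 2C, 2H → 0 − 2 = -2
C2: 3C, 1O → 0 + 1 = +1
C3: 2C, 1H, 1Br → 0 − 1 + 1 = 0
C4: 1C, 2H, 1O → 0 − 2 + 1 = -1
1 carbon (C2) meets the condition.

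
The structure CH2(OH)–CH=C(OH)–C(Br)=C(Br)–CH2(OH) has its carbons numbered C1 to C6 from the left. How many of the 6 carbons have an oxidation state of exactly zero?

Bonds to more-electronegative neighbours contribute +1 each, bonds to H or metals contribute −1 each, and C–C bonds contribute 0. Tallying each carbon:
C1: 1C, 2H, 1O → 0 − 2 + 1 = -1
C2: 3C, 1H → 0 − 1 = -1
C3: 3C, 1O → 0 + 1 = +1
C4: 3C, 1Br → 0 + 1 = +1
C5: 3C, 1Br → 0 + 1 = +1
C6: 1C, 2H, 1O → 0 − 2 + 1 = -1
0 carbons meet the condition.

0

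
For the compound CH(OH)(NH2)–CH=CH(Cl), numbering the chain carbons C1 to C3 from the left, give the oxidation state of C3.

C3 has a double bond to C (2×0 = 0), one bond to Cl (+1), one bond to H (-1).
Oxidation state = 0 + 1 − 1 = 0.

0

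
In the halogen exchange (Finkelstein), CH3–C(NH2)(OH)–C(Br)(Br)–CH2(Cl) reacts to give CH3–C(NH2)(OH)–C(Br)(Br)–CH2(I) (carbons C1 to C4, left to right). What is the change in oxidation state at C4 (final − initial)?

0

Before: C4 has 1 bond to C, 2 bonds to H, 1 bond to Cl → oxidation state -1.
After: C4 has 1 bond to C, 2 bonds to H, 1 bond to I → oxidation state -1.
Δ = -1 − (-1) = 0, so no net redox change at C4.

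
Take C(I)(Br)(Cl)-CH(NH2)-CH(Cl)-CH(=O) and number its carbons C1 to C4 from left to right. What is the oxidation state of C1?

+3

C1 has one bond to C (0), one bond to I (+1), one bond to Br (+1), one bond to Cl (+1).
Oxidation state = 0 + 1 + 1 + 1 = +3.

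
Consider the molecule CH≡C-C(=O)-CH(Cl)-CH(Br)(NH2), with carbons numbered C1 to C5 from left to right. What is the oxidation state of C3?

Count +1 for every bond to an atom more electronegative than carbon and −1 for every bond to one less electronegative; C–C bonds are 0.
C3 has one bond to C (0), one bond to C (0), a double bond to O (2×+1 = +2).
Oxidation state = 0 + 0 + 2 = +2.

+2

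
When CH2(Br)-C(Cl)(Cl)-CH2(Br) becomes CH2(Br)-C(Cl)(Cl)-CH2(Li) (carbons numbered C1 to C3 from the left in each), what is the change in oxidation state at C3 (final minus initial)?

-2

Before: C3 has 1 bond to C, 2 bonds to H, 1 bond to Br → oxidation state -1.
After: C3 has 1 bond to C, 2 bonds to H, 1 bond to Li → oxidation state -3.
Δ = -3 − (-1) = -2, so this is a reduction at C3.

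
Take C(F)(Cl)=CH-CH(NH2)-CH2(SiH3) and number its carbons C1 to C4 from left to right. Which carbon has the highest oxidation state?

C1

Tallying each carbon's bonds:
C1: 2C, 1F, 1Cl → 0 + 1 + 1 = +2
C2: 3C, 1H → 0 − 1 = -1
C3: 2C, 1H, 1N → 0 − 1 + 1 = 0
C4: 1C, 2H, 1Si → 0 − 2 − 1 = -3
The most oxidised carbon is C1 at +2.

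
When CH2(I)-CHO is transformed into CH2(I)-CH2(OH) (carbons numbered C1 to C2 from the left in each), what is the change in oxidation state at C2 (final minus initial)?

-2

Before: C2 has 1 bond to C, 1 bond to H, 2 bonds to O → oxidation state +1.
After: C2 has 1 bond to C, 2 bonds to H, 1 bond to O → oxidation state -1.
Δ = -1 − (+1) = -2, so this is a reduction at C2.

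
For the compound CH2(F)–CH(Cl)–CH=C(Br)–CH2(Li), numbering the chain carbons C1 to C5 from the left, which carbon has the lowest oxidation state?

C5

Tallying each carbon's bonds:
C1: 1C, 2H, 1F → 0 − 2 + 1 = -1
C2: 2C, 1H, 1Cl → 0 − 1 + 1 = 0
C3: 3C, 1H → 0 − 1 = -1
C4: 3C, 1Br → 0 + 1 = +1
C5: 1C, 2H, 1Li → 0 − 2 − 1 = -3
The most reduced carbon is C5 at -3.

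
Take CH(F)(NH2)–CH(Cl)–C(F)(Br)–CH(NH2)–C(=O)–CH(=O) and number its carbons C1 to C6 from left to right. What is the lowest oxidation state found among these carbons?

Each bond to a more electronegative atom (O, N, halogen) counts +1, each bond to a less electronegative atom (H, metal, B, Si) counts −1, and each C–C bond counts 0. Tallying each carbon:
C1: 1C, 1H, 1N, 1F → 0 − 1 + 1 + 1 = +1
C2: 2C, 1H, 1Cl → 0 − 1 + 1 = 0
C3: 2C, 1F, 1Br → 0 + 1 + 1 = +2
C4: 2C, 1H, 1N → 0 − 1 + 1 = 0
C5: 2C, 2O → 0 + 2 = +2
C6: 1C, 1H, 2O → 0 − 1 + 2 = +1
The lowest value is 0.

0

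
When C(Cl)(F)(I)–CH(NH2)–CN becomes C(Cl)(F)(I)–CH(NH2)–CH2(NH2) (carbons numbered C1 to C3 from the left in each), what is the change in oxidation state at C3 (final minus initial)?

-4

Before: C3 has 1 bond to C, 3 bonds to N → oxidation state +3.
After: C3 has 1 bond to C, 2 bonds to H, 1 bond to N → oxidation state -1.
Δ = -1 − (+3) = -4, so this is a reduction at C3.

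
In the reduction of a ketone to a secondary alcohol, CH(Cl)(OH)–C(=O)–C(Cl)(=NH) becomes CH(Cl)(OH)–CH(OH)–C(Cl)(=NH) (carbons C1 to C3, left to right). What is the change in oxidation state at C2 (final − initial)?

-2

Before: C2 has 2 bonds to C, 2 bonds to O → oxidation state +2.
After: C2 has 2 bonds to C, 1 bond to H, 1 bond to O → oxidation state 0.
Δ = 0 − (+2) = -2, so this is a reduction at C2.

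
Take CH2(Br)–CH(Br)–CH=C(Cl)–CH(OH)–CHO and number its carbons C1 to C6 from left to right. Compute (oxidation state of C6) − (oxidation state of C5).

+1

C6: 1C, 1H, 2O → 0 − 1 + 2 = +1
C5: 2C, 1H, 1O → 0 − 1 + 1 = 0
Difference: +1 − (0) = +1.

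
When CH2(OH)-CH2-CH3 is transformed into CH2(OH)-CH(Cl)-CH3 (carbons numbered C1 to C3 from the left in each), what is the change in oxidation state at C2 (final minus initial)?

Before: C2 has 2 bonds to C, 2 bonds to H → oxidation state -2.
After: C2 has 2 bonds to C, 1 bond to H, 1 bond to Cl → oxidation state 0.
Δ = 0 − (-2) = +2, so this is an oxidation at C2.

+2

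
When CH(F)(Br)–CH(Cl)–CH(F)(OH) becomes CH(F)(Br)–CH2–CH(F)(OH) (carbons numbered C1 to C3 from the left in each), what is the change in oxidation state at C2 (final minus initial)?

-2

Before: C2 has 2 bonds to C, 1 bond to H, 1 bond to Cl → oxidation state 0.
After: C2 has 2 bonds to C, 2 bonds to H → oxidation state -2.
Δ = -2 − (0) = -2, so this is a reduction at C2.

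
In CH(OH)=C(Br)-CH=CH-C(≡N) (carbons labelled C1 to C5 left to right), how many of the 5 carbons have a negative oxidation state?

Tallying each carbon's bonds:
C1: 2C, 1H, 1O → 0 − 1 + 1 = 0
C2: 3C, 1Br → 0 + 1 = +1
C3: 3C, 1H → 0 − 1 = -1
C4: 3C, 1H → 0 − 1 = -1
C5: 1C, 3N → 0 + 3 = +3
2 carbons (C3, C4) meet the condition.

2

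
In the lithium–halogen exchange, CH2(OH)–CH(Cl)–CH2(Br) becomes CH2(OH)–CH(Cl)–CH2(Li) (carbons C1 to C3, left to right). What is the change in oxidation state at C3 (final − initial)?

Before: C3 has 1 bond to C, 2 bonds to H, 1 bond to Br → oxidation state -1.
After: C3 has 1 bond to C, 2 bonds to H, 1 bond to Li → oxidation state -3.
Δ = -3 − (-1) = -2, so this is a reduction at C3.

-2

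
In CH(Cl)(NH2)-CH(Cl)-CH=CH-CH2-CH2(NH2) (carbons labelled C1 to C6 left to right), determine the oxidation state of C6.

-1

Each bond to a more electronegative atom (O, N, halogen) counts +1, each bond to a less electronegative atom (H, metal, B, Si) counts −1, and each C–C bond counts 0.
C6 has one bond to C (0), one bond to H (-1), one bond to H (-1), one bond to N (+1).
Oxidation state = 0 − 1 − 1 + 1 = -1.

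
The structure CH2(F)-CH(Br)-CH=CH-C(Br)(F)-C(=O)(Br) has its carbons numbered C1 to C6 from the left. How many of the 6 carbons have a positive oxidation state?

2

Count +1 for every bond to an atom more electronegative than carbon and −1 for every bond to one less electronegative; C–C bonds are 0. Tallying each carbon:
C1: 1C, 2H, 1F → 0 − 2 + 1 = -1
C2: 2C, 1H, 1Br → 0 − 1 + 1 = 0
C3: 3C, 1H → 0 − 1 = -1
C4: 3C, 1H → 0 − 1 = -1
C5: 2C, 1F, 1Br → 0 + 1 + 1 = +2
C6: 1C, 2O, 1Br → 0 + 2 + 1 = +3
2 carbons (C5, C6) meet the condition.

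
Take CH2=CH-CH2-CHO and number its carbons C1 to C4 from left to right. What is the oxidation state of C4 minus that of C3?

+3

C4: 1C, 1H, 2O → 0 − 1 + 2 = +1
C3: 2C, 2H → 0 − 2 = -2
Difference: +1 − (-2) = +3.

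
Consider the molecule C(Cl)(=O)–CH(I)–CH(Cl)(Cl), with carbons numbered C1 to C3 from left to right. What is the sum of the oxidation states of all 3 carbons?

Count +1 for every bond to an atom more electronegative than carbon and −1 for every bond to one less electronegative; C–C bonds are 0. Tallying each carbon:
C1: 1C, 2O, 1Cl → 0 + 2 + 1 = +3
C2: 2C, 1H, 1I → 0 − 1 + 1 = 0
C3: 1C, 1H, 2Cl → 0 − 1 + 2 = +1
Sum = +3 + 0 + 1 = +4.

+4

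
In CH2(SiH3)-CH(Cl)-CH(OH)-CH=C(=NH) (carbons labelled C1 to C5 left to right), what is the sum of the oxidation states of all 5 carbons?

-2

Tallying each carbon's bonds:
C1: 1C, 2H, 1Si → 0 − 2 − 1 = -3
C2: 2C, 1H, 1Cl → 0 − 1 + 1 = 0
C3: 2C, 1H, 1O → 0 − 1 + 1 = 0
C4: 3C, 1H → 0 − 1 = -1
C5: 2C, 2N → 0 + 2 = +2
Sum = -3 + 0 + 0 − 1 + 2 = -2.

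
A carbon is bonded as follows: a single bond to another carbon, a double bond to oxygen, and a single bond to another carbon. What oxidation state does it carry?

+2

The carbon has one bond to C (0), one bond to C (0), a double bond to O (2×+1 = +2).
Oxidation state = 0 + 0 + 2 = +2.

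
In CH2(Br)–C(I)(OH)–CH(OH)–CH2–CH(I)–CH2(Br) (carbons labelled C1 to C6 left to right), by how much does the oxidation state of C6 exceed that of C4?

+1

C6: 1C, 2H, 1Br → 0 − 2 + 1 = -1
C4: 2C, 2H → 0 − 2 = -2
Difference: -1 − (-2) = +1.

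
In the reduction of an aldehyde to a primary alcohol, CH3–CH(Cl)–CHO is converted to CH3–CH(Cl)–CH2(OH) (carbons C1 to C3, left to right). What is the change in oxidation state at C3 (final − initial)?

-2

Before: C3 has 1 bond to C, 1 bond to H, 2 bonds to O → oxidation state +1.
After: C3 has 1 bond to C, 2 bonds to H, 1 bond to O → oxidation state -1.
Δ = -1 − (+1) = -2, so this is a reduction at C3.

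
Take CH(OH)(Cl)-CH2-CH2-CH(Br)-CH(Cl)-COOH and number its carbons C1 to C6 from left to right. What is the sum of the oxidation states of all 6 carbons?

Each bond to a more electronegative atom (O, N, halogen) counts +1, each bond to a less electronegative atom (H, metal, B, Si) counts −1, and each C–C bond counts 0. Tallying each carbon:
C1: 1C, 1H, 1O, 1Cl → 0 − 1 + 1 + 1 = +1
C2: 2C, 2H → 0 − 2 = -2
C3: 2C, 2H → 0 − 2 = -2
C4: 2C, 1H, 1Br → 0 − 1 + 1 = 0
C5: 2C, 1H, 1Cl → 0 − 1 + 1 = 0
C6: 1C, 3O → 0 + 3 = +3
Sum = +1 − 2 − 2 + 0 + 0 + 3 = 0.

0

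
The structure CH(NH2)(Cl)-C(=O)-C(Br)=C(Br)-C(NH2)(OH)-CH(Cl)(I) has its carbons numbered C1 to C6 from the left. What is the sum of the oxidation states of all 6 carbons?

+8

Assign +1 per bond to O/N/halogen, −1 per bond to H or an electropositive element, and 0 per bond to carbon. Tallying each carbon:
C1: 1C, 1H, 1N, 1Cl → 0 − 1 + 1 + 1 = +1
C2: 2C, 2O → 0 + 2 = +2
C3: 3C, 1Br → 0 + 1 = +1
C4: 3C, 1Br → 0 + 1 = +1
C5: 2C, 1O, 1N → 0 + 1 + 1 = +2
C6: 1C, 1H, 1Cl, 1I → 0 − 1 + 1 + 1 = +1
Sum = +1 + 2 + 1 + 1 + 2 + 1 = +8.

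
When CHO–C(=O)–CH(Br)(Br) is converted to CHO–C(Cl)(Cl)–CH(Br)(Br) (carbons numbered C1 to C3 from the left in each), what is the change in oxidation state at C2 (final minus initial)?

0

Before: C2 has 2 bonds to C, 2 bonds to O → oxidation state +2.
After: C2 has 2 bonds to C, 2 bonds to Cl → oxidation state +2.
Δ = +2 − (+2) = 0, so no net redox change at C2.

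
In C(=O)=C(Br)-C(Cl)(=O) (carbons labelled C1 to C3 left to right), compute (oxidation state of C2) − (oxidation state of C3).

C2: 3C, 1Br → 0 + 1 = +1
C3: 1C, 2O, 1Cl → 0 + 2 + 1 = +3
Difference: +1 − (+3) = -2.

-2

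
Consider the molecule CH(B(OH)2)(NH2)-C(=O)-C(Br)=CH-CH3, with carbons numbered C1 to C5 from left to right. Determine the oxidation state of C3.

Count +1 for every bond to an atom more electronegative than carbon and −1 for every bond to one less electronegative; C–C bonds are 0.
C3 has one bond to C (0), a double bond to C (2×0 = 0), one bond to Br (+1).
Oxidation state = 0 + 0 + 1 = +1.

+1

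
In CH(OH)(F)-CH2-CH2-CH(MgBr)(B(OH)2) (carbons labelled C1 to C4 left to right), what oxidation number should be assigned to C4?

Each bond to a more electronegative atom (O, N, halogen) counts +1, each bond to a less electronegative atom (H, metal, B, Si) counts −1, and each C–C bond counts 0.
C4 has one bond to C (0), one bond to Mg (-1), one bond to H (-1), one bond to B (-1).
Oxidation state = 0 − 1 − 1 − 1 = -3.

-3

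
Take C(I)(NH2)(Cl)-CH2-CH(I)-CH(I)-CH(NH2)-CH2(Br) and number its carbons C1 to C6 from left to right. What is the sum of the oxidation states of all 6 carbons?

Each bond to a more electronegative atom (O, N, halogen) counts +1, each bond to a less electronegative atom (H, metal, B, Si) counts −1, and each C–C bond counts 0. Tallying each carbon:
C1: 1C, 1N, 1Cl, 1I → 0 + 1 + 1 + 1 = +3
C2: 2C, 2H → 0 − 2 = -2
C3: 2C, 1H, 1I → 0 − 1 + 1 = 0
C4: 2C, 1H, 1I → 0 − 1 + 1 = 0
C5: 2C, 1H, 1N → 0 − 1 + 1 = 0
C6: 1C, 2H, 1Br → 0 − 2 + 1 = -1
Sum = +3 − 2 + 0 + 0 + 0 − 1 = 0.

0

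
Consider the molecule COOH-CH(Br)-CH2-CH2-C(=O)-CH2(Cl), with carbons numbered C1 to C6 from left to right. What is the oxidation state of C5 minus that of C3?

+4

C5: 2C, 2O → 0 + 2 = +2
C3: 2C, 2H → 0 − 2 = -2
Difference: +2 − (-2) = +4.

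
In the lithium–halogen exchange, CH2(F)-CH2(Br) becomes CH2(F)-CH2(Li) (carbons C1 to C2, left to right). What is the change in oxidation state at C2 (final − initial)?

Before: C2 has 1 bond to C, 2 bonds to H, 1 bond to Br → oxidation state -1.
After: C2 has 1 bond to C, 2 bonds to H, 1 bond to Li → oxidation state -3.
Δ = -3 − (-1) = -2, so this is a reduction at C2.

-2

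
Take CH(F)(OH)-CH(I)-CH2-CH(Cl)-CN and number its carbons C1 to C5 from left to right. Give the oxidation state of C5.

+3

Assign +1 per bond to O/N/halogen, −1 per bond to H or an electropositive element, and 0 per bond to carbon.
C5 has one bond to C (0), a triple bond to N (3×+1 = +3).
Oxidation state = 0 + 3 = +3.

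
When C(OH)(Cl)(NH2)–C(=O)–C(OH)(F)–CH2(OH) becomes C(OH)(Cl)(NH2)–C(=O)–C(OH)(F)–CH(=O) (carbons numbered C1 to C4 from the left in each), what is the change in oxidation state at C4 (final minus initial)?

+2

Before: C4 has 1 bond to C, 2 bonds to H, 1 bond to O → oxidation state -1.
After: C4 has 1 bond to C, 1 bond to H, 2 bonds to O → oxidation state +1.
Δ = +1 − (-1) = +2, so this is an oxidation at C4.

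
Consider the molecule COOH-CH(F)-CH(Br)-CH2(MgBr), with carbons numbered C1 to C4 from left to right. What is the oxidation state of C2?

C2 has one bond to C (0), one bond to C (0), one bond to F (+1), one bond to H (-1).
Oxidation state = 0 + 0 + 1 − 1 = 0.

0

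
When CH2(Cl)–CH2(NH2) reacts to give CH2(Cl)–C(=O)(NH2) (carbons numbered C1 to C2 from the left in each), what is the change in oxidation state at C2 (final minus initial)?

Before: C2 has 1 bond to C, 2 bonds to H, 1 bond to N → oxidation state -1.
After: C2 has 1 bond to C, 2 bonds to O, 1 bond to N → oxidation state +3.
Δ = +3 − (-1) = +4, so this is an oxidation at C2.

+4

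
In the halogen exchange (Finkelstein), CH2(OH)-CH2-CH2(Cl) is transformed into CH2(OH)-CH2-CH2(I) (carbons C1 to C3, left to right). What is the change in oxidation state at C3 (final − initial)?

Before: C3 has 1 bond to C, 2 bonds to H, 1 bond to Cl → oxidation state -1.
After: C3 has 1 bond to C, 2 bonds to H, 1 bond to I → oxidation state -1.
Δ = -1 − (-1) = 0, so no net redox change at C3.

0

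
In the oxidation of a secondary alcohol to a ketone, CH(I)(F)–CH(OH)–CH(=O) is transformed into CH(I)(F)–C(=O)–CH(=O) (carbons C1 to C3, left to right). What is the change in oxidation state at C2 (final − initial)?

+2

Before: C2 has 2 bonds to C, 1 bond to H, 1 bond to O → oxidation state 0.
After: C2 has 2 bonds to C, 2 bonds to O → oxidation state +2.
Δ = +2 − (0) = +2, so this is an oxidation at C2.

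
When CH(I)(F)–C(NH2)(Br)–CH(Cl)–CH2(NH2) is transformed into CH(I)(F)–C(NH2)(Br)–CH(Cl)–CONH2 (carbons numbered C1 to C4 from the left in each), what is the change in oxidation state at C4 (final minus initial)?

+4

Before: C4 has 1 bond to C, 2 bonds to H, 1 bond to N → oxidation state -1.
After: C4 has 1 bond to C, 2 bonds to O, 1 bond to N → oxidation state +3.
Δ = +3 − (-1) = +4, so this is an oxidation at C4.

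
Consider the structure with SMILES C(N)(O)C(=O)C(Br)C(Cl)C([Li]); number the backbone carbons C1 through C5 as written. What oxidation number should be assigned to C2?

C2 has one bond to C (0), one bond to C (0), a double bond to O (2×+1 = +2).
Oxidation state = 0 + 0 + 2 = +2.

+2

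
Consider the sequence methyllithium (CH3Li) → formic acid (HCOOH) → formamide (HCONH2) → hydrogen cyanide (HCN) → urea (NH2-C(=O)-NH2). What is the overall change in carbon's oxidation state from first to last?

+8

Carbon oxidation states along the series — methyllithium: -4, formic acid: +2, formamide: +2, hydrogen cyanide: +2, urea: +4.
Net change = +4 − (-4) = +8.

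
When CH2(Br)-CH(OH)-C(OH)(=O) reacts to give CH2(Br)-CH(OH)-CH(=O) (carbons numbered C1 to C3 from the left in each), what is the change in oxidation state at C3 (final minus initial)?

Before: C3 has 1 bond to C, 3 bonds to O → oxidation state +3.
After: C3 has 1 bond to C, 1 bond to H, 2 bonds to O → oxidation state +1.
Δ = +1 − (+3) = -2, so this is a reduction at C3.

-2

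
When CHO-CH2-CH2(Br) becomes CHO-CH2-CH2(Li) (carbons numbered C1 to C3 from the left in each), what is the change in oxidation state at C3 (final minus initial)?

Before: C3 has 1 bond to C, 2 bonds to H, 1 bond to Br → oxidation state -1.
After: C3 has 1 bond to C, 2 bonds to H, 1 bond to Li → oxidation state -3.
Δ = -3 − (-1) = -2, so this is a reduction at C3.

-2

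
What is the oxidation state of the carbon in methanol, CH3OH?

-2

Each bond to a more electronegative atom (O, N, halogen) counts +1, each bond to a less electronegative atom (H, metal, B, Si) counts −1, and each C–C bond counts 0.
The carbon has one bond to H (-1), one bond to H (-1), one bond to H (-1), one bond to O (+1).
Oxidation state = -1 − 1 − 1 + 1 = -2.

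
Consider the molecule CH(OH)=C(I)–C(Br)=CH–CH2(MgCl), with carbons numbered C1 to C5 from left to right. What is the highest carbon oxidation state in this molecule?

Tallying each carbon's bonds:
C1: 2C, 1H, 1O → 0 − 1 + 1 = 0
C2: 3C, 1I → 0 + 1 = +1
C3: 3C, 1Br → 0 + 1 = +1
C4: 3C, 1H → 0 − 1 = -1
C5: 1C, 2H, 1Mg → 0 − 2 − 1 = -3
The highest value is +1.

+1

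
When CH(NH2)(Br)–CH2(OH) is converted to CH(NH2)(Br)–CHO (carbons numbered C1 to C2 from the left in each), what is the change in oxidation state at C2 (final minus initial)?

+2

Before: C2 has 1 bond to C, 2 bonds to H, 1 bond to O → oxidation state -1.
After: C2 has 1 bond to C, 1 bond to H, 2 bonds to O → oxidation state +1.
Δ = +1 − (-1) = +2, so this is an oxidation at C2.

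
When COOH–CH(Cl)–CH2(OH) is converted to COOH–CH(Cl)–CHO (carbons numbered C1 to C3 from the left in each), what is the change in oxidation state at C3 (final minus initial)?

Before: C3 has 1 bond to C, 2 bonds to H, 1 bond to O → oxidation state -1.
After: C3 has 1 bond to C, 1 bond to H, 2 bonds to O → oxidation state +1.
Δ = +1 − (-1) = +2, so this is an oxidation at C3.

+2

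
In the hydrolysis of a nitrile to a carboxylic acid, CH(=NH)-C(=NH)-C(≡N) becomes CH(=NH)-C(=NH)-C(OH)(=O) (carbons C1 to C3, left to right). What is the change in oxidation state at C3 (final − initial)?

Before: C3 has 1 bond to C, 3 bonds to N → oxidation state +3.
After: C3 has 1 bond to C, 3 bonds to O → oxidation state +3.
Δ = +3 − (+3) = 0, so no net redox change at C3.

0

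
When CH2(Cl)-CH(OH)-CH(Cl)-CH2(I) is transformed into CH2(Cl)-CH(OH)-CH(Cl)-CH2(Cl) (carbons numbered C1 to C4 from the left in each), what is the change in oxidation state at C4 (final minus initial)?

0

Before: C4 has 1 bond to C, 2 bonds to H, 1 bond to I → oxidation state -1.
After: C4 has 1 bond to C, 2 bonds to H, 1 bond to Cl → oxidation state -1.
Δ = -1 − (-1) = 0, so no net redox change at C4.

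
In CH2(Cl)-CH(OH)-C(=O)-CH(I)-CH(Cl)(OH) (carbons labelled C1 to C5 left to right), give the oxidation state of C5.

C5 has one bond to C (0), one bond to Cl (+1), one bond to O (+1), one bond to H (-1).
Oxidation state = 0 + 1 + 1 − 1 = +1.

+1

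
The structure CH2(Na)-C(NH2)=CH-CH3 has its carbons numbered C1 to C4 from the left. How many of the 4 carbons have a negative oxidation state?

3

Tallying each carbon's bonds:
C1: 1C, 2H, 1Na → 0 − 2 − 1 = -3
C2: 3C, 1N → 0 + 1 = +1
C3: 3C, 1H → 0 − 1 = -1
C4: 1C, 3H → 0 − 3 = -3
3 carbons (C1, C3, C4) meet the condition.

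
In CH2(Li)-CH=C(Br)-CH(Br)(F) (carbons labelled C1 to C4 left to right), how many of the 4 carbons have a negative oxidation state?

Bonds to more-electronegative neighbours contribute +1 each, bonds to H or metals contribute −1 each, and C–C bonds contribute 0. Tallying each carbon:
C1: 1C, 2H, 1Li → 0 − 2 − 1 = -3
C2: 3C, 1H → 0 − 1 = -1
C3: 3C, 1Br → 0 + 1 = +1
C4: 1C, 1H, 1F, 1Br → 0 − 1 + 1 + 1 = +1
2 carbons (C1, C2) meet the condition.

2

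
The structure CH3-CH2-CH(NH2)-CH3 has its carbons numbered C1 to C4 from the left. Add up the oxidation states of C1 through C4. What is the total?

Bonds to more-electronegative neighbours contribute +1 each, bonds to H or metals contribute −1 each, and C–C bonds contribute 0. Tallying each carbon:
C1: 1C, 3H → 0 − 3 = -3
C2: 2C, 2H → 0 − 2 = -2
C3: 2C, 1H, 1N → 0 − 1 + 1 = 0
C4: 1C, 3H → 0 − 3 = -3
Sum = -3 − 2 + 0 − 3 = -8.

-8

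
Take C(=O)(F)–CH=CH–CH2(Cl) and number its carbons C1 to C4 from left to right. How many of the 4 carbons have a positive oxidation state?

1

Count +1 for every bond to an atom more electronegative than carbon and −1 for every bond to one less electronegative; C–C bonds are 0. Tallying each carbon:
C1: 1C, 2O, 1F → 0 + 2 + 1 = +3
C2: 3C, 1H → 0 − 1 = -1
C3: 3C, 1H → 0 − 1 = -1
C4: 1C, 2H, 1Cl → 0 − 2 + 1 = -1
1 carbon (C1) meets the condition.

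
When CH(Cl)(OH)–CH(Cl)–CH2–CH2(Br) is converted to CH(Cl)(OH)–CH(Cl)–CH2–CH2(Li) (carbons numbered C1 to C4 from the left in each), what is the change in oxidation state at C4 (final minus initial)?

Before: C4 has 1 bond to C, 2 bonds to H, 1 bond to Br → oxidation state -1.
After: C4 has 1 bond to C, 2 bonds to H, 1 bond to Li → oxidation state -3.
Δ = -3 − (-1) = -2, so this is a reduction at C4.

-2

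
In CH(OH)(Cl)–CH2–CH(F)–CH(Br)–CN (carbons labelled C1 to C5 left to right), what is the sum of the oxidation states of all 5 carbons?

+2

Each bond to a more electronegative atom (O, N, halogen) counts +1, each bond to a less electronegative atom (H, metal, B, Si) counts −1, and each C–C bond counts 0. Tallying each carbon:
C1: 1C, 1H, 1O, 1Cl → 0 − 1 + 1 + 1 = +1
C2: 2C, 2H → 0 − 2 = -2
C3: 2C, 1H, 1F → 0 − 1 + 1 = 0
C4: 2C, 1H, 1Br → 0 − 1 + 1 = 0
C5: 1C, 3N → 0 + 3 = +3
Sum = +1 − 2 + 0 + 0 + 3 = +2.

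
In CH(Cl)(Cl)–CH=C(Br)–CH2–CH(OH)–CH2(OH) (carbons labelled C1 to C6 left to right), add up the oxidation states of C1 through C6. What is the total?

-2

Bonds to more-electronegative neighbours contribute +1 each, bonds to H or metals contribute −1 each, and C–C bonds contribute 0. Tallying each carbon:
C1: 1C, 1H, 2Cl → 0 − 1 + 2 = +1
C2: 3C, 1H → 0 − 1 = -1
C3: 3C, 1Br → 0 + 1 = +1
C4: 2C, 2H → 0 − 2 = -2
C5: 2C, 1H, 1O → 0 − 1 + 1 = 0
C6: 1C, 2H, 1O → 0 − 2 + 1 = -1
Sum = +1 − 1 + 1 − 2 + 0 − 1 = -2.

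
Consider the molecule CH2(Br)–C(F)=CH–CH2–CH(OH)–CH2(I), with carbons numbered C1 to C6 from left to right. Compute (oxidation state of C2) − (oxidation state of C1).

+2

C2: 3C, 1F → 0 + 1 = +1
C1: 1C, 2H, 1Br → 0 − 2 + 1 = -1
Difference: +1 − (-1) = +2.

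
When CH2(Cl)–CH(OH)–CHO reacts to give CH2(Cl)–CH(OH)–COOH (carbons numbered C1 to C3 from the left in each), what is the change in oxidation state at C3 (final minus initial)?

Before: C3 has 1 bond to C, 1 bond to H, 2 bonds to O → oxidation state +1.
After: C3 has 1 bond to C, 3 bonds to O → oxidation state +3.
Δ = +3 − (+1) = +2, so this is an oxidation at C3.

+2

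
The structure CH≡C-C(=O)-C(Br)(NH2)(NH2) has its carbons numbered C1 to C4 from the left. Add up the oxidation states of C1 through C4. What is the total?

+4

Each bond to a more electronegative atom (O, N, halogen) counts +1, each bond to a less electronegative atom (H, metal, B, Si) counts −1, and each C–C bond counts 0. Tallying each carbon:
C1: 3C, 1H → 0 − 1 = -1
C2: 4C → 0 = 0
C3: 2C, 2O → 0 + 2 = +2
C4: 1C, 2N, 1Br → 0 + 2 + 1 = +3
Sum = -1 + 0 + 2 + 3 = +4.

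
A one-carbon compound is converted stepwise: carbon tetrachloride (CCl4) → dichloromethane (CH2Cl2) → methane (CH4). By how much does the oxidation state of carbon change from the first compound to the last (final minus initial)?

-8

Carbon oxidation states along the series — carbon tetrachloride: +4, dichloromethane: 0, methane: -4.
Net change = -4 − (+4) = -8.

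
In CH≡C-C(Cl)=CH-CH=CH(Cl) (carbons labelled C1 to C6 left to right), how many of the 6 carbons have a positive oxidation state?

1

Tallying each carbon's bonds:
C1: 3C, 1H → 0 − 1 = -1
C2: 4C → 0 = 0
C3: 3C, 1Cl → 0 + 1 = +1
C4: 3C, 1H → 0 − 1 = -1
C5: 3C, 1H → 0 − 1 = -1
C6: 2C, 1H, 1Cl → 0 − 1 + 1 = 0
1 carbon (C3) meets the condition.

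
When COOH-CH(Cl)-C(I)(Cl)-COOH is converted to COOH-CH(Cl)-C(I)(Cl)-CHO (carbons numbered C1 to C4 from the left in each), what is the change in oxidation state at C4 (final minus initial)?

-2

Before: C4 has 1 bond to C, 3 bonds to O → oxidation state +3.
After: C4 has 1 bond to C, 1 bond to H, 2 bonds to O → oxidation state +1.
Δ = +1 − (+3) = -2, so this is a reduction at C4.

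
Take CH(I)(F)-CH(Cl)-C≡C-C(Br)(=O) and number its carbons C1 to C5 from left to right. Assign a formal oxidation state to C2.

Assign +1 per bond to O/N/halogen, −1 per bond to H or an electropositive element, and 0 per bond to carbon.
C2 has one bond to C (0), one bond to C (0), one bond to H (-1), one bond to Cl (+1).
Oxidation state = 0 + 0 − 1 + 1 = 0.

0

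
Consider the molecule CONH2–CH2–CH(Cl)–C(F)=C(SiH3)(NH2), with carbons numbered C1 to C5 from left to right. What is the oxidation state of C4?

Bonds to more-electronegative neighbours contribute +1 each, bonds to H or metals contribute −1 each, and C–C bonds contribute 0.
C4 has one bond to C (0), a double bond to C (2×0 = 0), one bond to F (+1).
Oxidation state = 0 + 0 + 1 = +1.

+1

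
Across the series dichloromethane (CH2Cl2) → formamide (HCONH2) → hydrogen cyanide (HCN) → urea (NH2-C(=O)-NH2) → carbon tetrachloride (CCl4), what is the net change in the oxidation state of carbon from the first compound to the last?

Carbon oxidation states along the series — dichloromethane: 0, formamide: +2, hydrogen cyanide: +2, urea: +4, carbon tetrachloride: +4.
Net change = +4 − (0) = +4.

+4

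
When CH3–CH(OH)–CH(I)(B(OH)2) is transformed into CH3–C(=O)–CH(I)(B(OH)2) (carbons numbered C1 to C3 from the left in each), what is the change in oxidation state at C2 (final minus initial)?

Before: C2 has 2 bonds to C, 1 bond to H, 1 bond to O → oxidation state 0.
After: C2 has 2 bonds to C, 2 bonds to O → oxidation state +2.
Δ = +2 − (0) = +2, so this is an oxidation at C2.

+2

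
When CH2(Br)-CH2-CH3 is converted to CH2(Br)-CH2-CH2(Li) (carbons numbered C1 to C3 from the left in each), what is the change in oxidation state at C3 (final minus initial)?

0

Before: C3 has 1 bond to C, 3 bonds to H → oxidation state -3.
After: C3 has 1 bond to C, 2 bonds to H, 1 bond to Li → oxidation state -3.
Δ = -3 − (-3) = 0, so no net redox change at C3.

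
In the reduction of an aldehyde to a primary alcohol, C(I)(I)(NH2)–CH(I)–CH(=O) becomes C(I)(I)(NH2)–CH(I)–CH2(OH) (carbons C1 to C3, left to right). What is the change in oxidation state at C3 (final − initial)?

-2

Before: C3 has 1 bond to C, 1 bond to H, 2 bonds to O → oxidation state +1.
After: C3 has 1 bond to C, 2 bonds to H, 1 bond to O → oxidation state -1.
Δ = -1 − (+1) = -2, so this is a reduction at C3.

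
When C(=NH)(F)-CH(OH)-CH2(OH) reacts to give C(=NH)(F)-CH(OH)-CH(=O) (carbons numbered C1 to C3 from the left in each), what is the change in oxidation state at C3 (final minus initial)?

Before: C3 has 1 bond to C, 2 bonds to H, 1 bond to O → oxidation state -1.
After: C3 has 1 bond to C, 1 bond to H, 2 bonds to O → oxidation state +1.
Δ = +1 − (-1) = +2, so this is an oxidation at C3.

+2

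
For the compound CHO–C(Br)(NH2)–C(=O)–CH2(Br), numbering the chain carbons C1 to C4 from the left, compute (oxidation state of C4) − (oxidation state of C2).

C4: 1C, 2H, 1Br → 0 − 2 + 1 = -1
C2: 2C, 1N, 1Br → 0 + 1 + 1 = +2
Difference: -1 − (+2) = -3.

-3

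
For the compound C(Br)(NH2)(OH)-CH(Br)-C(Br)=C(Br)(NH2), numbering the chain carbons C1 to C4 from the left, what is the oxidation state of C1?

+3

Assign +1 per bond to O/N/halogen, −1 per bond to H or an electropositive element, and 0 per bond to carbon.
C1 has one bond to C (0), one bond to Br (+1), one bond to N (+1), one bond to O (+1).
Oxidation state = 0 + 1 + 1 + 1 = +3.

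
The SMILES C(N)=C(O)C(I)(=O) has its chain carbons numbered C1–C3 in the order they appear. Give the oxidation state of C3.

+3

C3 has one bond to C (0), one bond to I (+1), a double bond to O (2×+1 = +2).
Oxidation state = 0 + 1 + 2 = +3.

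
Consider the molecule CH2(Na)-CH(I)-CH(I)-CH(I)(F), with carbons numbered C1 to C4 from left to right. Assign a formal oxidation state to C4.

+1

C4 has one bond to C (0), one bond to I (+1), one bond to H (-1), one bond to F (+1).
Oxidation state = 0 + 1 − 1 + 1 = +1.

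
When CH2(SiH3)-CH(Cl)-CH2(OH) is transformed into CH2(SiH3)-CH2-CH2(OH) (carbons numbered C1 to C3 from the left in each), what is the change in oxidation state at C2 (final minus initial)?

Before: C2 has 2 bonds to C, 1 bond to H, 1 bond to Cl → oxidation state 0.
After: C2 has 2 bonds to C, 2 bonds to H → oxidation state -2.
Δ = -2 − (0) = -2, so this is a reduction at C2.

-2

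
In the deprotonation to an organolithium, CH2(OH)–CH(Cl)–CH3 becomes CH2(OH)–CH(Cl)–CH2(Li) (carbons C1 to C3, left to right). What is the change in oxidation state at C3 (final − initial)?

0

Before: C3 has 1 bond to C, 3 bonds to H → oxidation state -3.
After: C3 has 1 bond to C, 2 bonds to H, 1 bond to Li → oxidation state -3.
Δ = -3 − (-3) = 0, so no net redox change at C3.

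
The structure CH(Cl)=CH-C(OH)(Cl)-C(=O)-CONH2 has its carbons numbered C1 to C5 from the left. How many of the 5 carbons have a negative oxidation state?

1

Bonds to more-electronegative neighbours contribute +1 each, bonds to H or metals contribute −1 each, and C–C bonds contribute 0. Tallying each carbon:
C1: 2C, 1H, 1Cl → 0 − 1 + 1 = 0
C2: 3C, 1H → 0 − 1 = -1
C3: 2C, 1O, 1Cl → 0 + 1 + 1 = +2
C4: 2C, 2O → 0 + 2 = +2
C5: 1C, 2O, 1N → 0 + 2 + 1 = +3
1 carbon (C2) meets the condition.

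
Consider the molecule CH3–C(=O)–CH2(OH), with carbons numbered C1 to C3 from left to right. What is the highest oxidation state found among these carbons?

Each bond to a more electronegative atom (O, N, halogen) counts +1, each bond to a less electronegative atom (H, metal, B, Si) counts −1, and each C–C bond counts 0. Tallying each carbon:
C1: 1C, 3H → 0 − 3 = -3
C2: 2C, 2O → 0 + 2 = +2
C3: 1C, 2H, 1O → 0 − 2 + 1 = -1
The highest value is +2.

+2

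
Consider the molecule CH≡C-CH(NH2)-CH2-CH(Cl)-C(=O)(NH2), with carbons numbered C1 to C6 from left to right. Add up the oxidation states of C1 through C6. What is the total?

0

Count +1 for every bond to an atom more electronegative than carbon and −1 for every bond to one less electronegative; C–C bonds are 0. Tallying each carbon:
C1: 3C, 1H → 0 − 1 = -1
C2: 4C → 0 = 0
C3: 2C, 1H, 1N → 0 − 1 + 1 = 0
C4: 2C, 2H → 0 − 2 = -2
C5: 2C, 1H, 1Cl → 0 − 1 + 1 = 0
C6: 1C, 2O, 1N → 0 + 2 + 1 = +3
Sum = -1 + 0 + 0 − 2 + 0 + 3 = 0.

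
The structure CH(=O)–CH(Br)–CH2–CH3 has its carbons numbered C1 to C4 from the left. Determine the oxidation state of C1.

+1

Count +1 for every bond to an atom more electronegative than carbon and −1 for every bond to one less electronegative; C–C bonds are 0.
C1 has one bond to C (0), one bond to H (-1), a double bond to O (2×+1 = +2).
Oxidation state = 0 − 1 + 2 = +1.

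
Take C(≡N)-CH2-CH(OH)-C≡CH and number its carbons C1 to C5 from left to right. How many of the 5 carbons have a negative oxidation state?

2

Assign +1 per bond to O/N/halogen, −1 per bond to H or an electropositive element, and 0 per bond to carbon. Tallying each carbon:
C1: 1C, 3N → 0 + 3 = +3
C2: 2C, 2H → 0 − 2 = -2
C3: 2C, 1H, 1O → 0 − 1 + 1 = 0
C4: 4C → 0 = 0
C5: 3C, 1H → 0 − 1 = -1
2 carbons (C2, C5) meet the condition.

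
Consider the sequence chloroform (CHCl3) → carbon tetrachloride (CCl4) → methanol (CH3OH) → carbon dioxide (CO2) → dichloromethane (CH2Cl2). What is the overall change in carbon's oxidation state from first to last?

-2

Carbon oxidation states along the series — chloroform: +2, carbon tetrachloride: +4, methanol: -2, carbon dioxide: +4, dichloromethane: 0.
Net change = 0 − (+2) = -2.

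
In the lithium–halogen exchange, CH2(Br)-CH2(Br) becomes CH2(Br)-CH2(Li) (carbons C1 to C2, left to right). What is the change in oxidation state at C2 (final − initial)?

-2

Before: C2 has 1 bond to C, 2 bonds to H, 1 bond to Br → oxidation state -1.
After: C2 has 1 bond to C, 2 bonds to H, 1 bond to Li → oxidation state -3.
Δ = -3 − (-1) = -2, so this is a reduction at C2.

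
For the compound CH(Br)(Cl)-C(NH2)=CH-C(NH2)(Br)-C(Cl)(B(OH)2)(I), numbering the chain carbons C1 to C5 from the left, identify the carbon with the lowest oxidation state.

C3

Tallying each carbon's bonds:
C1: 1C, 1H, 1Cl, 1Br → 0 − 1 + 1 + 1 = +1
C2: 3C, 1N → 0 + 1 = +1
C3: 3C, 1H → 0 − 1 = -1
C4: 2C, 1N, 1Br → 0 + 1 + 1 = +2
C5: 1C, 1Cl, 1I, 1B → 0 + 1 + 1 − 1 = +1
The most reduced carbon is C3 at -1.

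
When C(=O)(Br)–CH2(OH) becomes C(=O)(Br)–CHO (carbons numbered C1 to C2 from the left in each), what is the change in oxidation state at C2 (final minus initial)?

Before: C2 has 1 bond to C, 2 bonds to H, 1 bond to O → oxidation state -1.
After: C2 has 1 bond to C, 1 bond to H, 2 bonds to O → oxidation state +1.
Δ = +1 − (-1) = +2, so this is an oxidation at C2.

+2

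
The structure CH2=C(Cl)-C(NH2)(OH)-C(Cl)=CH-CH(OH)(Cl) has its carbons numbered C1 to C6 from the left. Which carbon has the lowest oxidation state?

C1

Tallying each carbon's bonds:
C1: 2C, 2H → 0 − 2 = -2
C2: 3C, 1Cl → 0 + 1 = +1
C3: 2C, 1O, 1N → 0 + 1 + 1 = +2
C4: 3C, 1Cl → 0 + 1 = +1
C5: 3C, 1H → 0 − 1 = -1
C6: 1C, 1H, 1O, 1Cl → 0 − 1 + 1 + 1 = +1
The most reduced carbon is C1 at -2.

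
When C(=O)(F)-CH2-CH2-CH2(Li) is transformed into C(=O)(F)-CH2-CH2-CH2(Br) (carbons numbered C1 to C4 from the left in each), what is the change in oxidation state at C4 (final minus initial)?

Before: C4 has 1 bond to C, 2 bonds to H, 1 bond to Li → oxidation state -3.
After: C4 has 1 bond to C, 2 bonds to H, 1 bond to Br → oxidation state -1.
Δ = -1 − (-3) = +2, so this is an oxidation at C4.

+2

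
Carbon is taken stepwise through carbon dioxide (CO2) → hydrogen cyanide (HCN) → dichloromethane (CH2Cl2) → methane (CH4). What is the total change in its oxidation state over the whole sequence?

Carbon oxidation states along the series — carbon dioxide: +4, hydrogen cyanide: +2, dichloromethane: 0, methane: -4.
Net change = -4 − (+4) = -8.

-8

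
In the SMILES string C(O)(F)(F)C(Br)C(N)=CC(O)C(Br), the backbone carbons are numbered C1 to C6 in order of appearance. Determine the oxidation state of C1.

+3

C1 has one bond to C (0), one bond to O (+1), one bond to F (+1), one bond to F (+1).
Oxidation state = 0 + 1 + 1 + 1 = +3.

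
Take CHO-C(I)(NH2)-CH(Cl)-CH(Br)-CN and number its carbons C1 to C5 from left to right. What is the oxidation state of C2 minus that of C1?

+1

C2: 2C, 1N, 1I → 0 + 1 + 1 = +2
C1: 1C, 1H, 2O → 0 − 1 + 2 = +1
Difference: +2 − (+1) = +1.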